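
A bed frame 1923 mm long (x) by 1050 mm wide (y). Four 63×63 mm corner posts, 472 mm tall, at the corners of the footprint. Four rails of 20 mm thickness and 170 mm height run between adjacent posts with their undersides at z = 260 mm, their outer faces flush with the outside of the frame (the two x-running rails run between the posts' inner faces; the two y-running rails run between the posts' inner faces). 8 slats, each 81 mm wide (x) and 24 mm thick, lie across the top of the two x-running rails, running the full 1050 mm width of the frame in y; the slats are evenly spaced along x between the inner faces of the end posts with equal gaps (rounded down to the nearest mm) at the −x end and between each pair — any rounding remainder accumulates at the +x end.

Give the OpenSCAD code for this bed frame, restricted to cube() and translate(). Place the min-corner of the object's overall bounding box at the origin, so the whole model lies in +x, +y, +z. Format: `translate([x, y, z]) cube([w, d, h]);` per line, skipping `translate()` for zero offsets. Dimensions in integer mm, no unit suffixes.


// slat z = rail_z + rail_h = 260 + 170 = 430
// slat gap = ⌊(1797 − 8·81) / 9⌋ = 127
cube([63, 63, 472]);
translate([0, 987, 0]) cube([63, 63, 472]);
translate([1860, 0, 0]) cube([63, 63, 472]);
translate([1860, 987, 0]) cube([63, 63, 472]);
translate([63, 0, 260]) cube([1797, 20, 170]);
translate([63, 1030, 260]) cube([1797, 20, 170]);
translate([0, 63, 260]) cube([20, 924, 170]);
translate([1903, 63, 260]) cube([20, 924, 170]);
translate([190, 0, 430]) cube([81, 1050, 24]);
translate([398, 0, 430]) cube([81, 1050, 24]);
translate([606, 0, 430]) cube([81, 1050, 24]);
translate([814, 0, 430]) cube([81, 1050, 24]);
translate([1022, 0, 430]) cube([81, 1050, 24]);
translate([1230, 0, 430]) cube([81, 1050, 24]);
translate([1438, 0, 430]) cube([81, 1050, 24]);
translate([1646, 0, 430]) cube([81, 1050, 24]);


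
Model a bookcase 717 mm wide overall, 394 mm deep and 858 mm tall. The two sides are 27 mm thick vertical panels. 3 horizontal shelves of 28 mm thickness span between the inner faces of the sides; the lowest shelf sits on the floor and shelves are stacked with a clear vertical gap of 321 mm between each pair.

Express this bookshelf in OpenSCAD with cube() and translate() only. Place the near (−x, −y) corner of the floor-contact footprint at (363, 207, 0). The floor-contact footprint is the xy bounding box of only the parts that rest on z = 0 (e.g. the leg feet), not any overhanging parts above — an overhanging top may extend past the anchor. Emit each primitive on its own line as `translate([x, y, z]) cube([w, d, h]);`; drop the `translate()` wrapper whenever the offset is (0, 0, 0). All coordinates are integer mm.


translate([363, 207, 0]) cube([27, 394, 858]);
translate([1053, 207, 0]) cube([27, 394, 858]);
translate([390, 207, 0]) cube([663, 394, 28]);
translate([390, 207, 349]) cube([663, 394, 28]);
translate([390, 207, 698]) cube([663, 394, 28]);


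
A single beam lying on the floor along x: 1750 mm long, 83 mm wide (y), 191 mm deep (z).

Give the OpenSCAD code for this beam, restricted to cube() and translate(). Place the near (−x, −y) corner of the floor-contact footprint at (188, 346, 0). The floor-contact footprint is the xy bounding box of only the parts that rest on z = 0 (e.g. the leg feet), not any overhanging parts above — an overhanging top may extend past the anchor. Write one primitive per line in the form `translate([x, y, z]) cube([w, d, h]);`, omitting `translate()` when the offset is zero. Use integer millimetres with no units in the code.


translate([188, 346, 0]) cube([1750, 83, 191]);


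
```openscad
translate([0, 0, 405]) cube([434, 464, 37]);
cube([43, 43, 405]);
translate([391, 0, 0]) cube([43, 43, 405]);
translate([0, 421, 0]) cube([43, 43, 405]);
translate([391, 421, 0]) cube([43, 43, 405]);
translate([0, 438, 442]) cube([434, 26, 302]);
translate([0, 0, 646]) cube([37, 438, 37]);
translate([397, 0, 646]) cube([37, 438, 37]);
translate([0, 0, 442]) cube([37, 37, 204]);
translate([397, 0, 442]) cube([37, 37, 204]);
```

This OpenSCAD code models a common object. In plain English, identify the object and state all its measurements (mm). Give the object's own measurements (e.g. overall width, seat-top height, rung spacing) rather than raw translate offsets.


A chair. The seat is a 434×464×37 mm slab with its top at z = 442 mm, on four 43×43 mm corner legs (flush with the seat edges, standing on z = 0). A flat backrest 26 mm thick, 302 mm tall, spans the full seat width and rises from the seat top along its +y edge, rear face flush with the rear of the seat. Two armrests of 37×37 mm section run along each side from the seat's front edge to the front of the backrest, top faces 241 mm above the seat top and outer faces flush with the seat's x-edges; a 37×37 mm post under the front of each armrest stands on the seat at the front corner.


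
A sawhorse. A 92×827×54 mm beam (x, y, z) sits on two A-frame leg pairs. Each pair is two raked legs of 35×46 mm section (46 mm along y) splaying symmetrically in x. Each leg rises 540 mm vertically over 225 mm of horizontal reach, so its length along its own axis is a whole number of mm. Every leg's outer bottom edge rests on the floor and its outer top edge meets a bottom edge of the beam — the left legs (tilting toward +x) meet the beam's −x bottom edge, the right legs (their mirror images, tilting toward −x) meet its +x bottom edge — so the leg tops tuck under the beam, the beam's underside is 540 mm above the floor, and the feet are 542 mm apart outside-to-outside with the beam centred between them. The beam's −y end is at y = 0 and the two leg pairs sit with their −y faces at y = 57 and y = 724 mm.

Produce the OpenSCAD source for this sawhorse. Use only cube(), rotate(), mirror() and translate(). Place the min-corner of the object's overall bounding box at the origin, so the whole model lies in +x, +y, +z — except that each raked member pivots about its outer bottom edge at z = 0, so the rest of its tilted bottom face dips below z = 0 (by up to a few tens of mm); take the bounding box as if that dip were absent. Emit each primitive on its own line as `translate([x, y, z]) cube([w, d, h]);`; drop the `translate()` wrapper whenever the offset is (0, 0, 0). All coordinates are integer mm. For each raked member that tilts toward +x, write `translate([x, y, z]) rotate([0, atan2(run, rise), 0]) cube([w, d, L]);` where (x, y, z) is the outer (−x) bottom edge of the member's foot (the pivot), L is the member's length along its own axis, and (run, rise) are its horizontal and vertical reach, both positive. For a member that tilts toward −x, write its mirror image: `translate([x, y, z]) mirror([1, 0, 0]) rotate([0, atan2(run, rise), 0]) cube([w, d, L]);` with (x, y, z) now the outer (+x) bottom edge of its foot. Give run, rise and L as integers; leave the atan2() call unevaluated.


translate([225, 0, 540]) cube([92, 827, 54]);
translate([0, 57, 0]) rotate([0, atan2(225, 540), 0]) cube([35, 46, 585]);
translate([542, 57, 0]) mirror([1, 0, 0]) rotate([0, atan2(225, 540), 0]) cube([35, 46, 585]);
translate([0, 724, 0]) rotate([0, atan2(225, 540), 0]) cube([35, 46, 585]);
translate([542, 724, 0]) mirror([1, 0, 0]) rotate([0, atan2(225, 540), 0]) cube([35, 46, 585]);


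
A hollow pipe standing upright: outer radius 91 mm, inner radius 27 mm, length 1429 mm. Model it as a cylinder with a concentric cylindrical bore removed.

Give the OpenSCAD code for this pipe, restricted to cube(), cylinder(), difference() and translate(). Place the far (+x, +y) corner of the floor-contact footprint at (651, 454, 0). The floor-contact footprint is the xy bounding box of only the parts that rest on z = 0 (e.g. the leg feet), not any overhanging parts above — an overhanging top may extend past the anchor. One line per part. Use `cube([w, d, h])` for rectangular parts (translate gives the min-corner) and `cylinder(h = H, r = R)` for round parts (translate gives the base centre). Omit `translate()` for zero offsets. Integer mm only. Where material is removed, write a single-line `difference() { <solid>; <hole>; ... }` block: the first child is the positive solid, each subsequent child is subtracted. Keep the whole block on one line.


difference() { translate([560, 363, 0]) cylinder(h = 1429, r = 91); translate([560, 363, 0]) cylinder(h = 1429, r = 27); }


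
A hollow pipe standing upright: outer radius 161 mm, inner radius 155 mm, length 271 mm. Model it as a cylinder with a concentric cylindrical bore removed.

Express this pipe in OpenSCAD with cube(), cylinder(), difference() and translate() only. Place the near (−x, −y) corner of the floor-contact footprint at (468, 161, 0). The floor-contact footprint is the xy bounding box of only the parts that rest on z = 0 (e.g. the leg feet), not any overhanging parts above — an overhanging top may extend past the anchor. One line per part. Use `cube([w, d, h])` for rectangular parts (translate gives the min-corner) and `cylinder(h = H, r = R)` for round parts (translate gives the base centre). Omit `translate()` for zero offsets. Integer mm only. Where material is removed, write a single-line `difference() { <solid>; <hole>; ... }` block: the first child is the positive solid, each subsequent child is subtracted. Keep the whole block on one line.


difference() { translate([629, 322, 0]) cylinder(h = 271, r = 161); translate([629, 322, 0]) cylinder(h = 271, r = 155); }


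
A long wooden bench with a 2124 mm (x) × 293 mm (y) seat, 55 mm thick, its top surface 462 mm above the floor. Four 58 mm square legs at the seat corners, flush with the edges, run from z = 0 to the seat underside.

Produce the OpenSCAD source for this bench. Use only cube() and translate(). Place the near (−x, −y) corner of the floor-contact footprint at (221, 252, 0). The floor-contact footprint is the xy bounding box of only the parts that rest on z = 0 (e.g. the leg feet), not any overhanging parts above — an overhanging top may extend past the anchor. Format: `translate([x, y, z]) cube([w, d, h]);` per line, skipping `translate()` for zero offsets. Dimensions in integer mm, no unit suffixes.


// leg_h = 462 − 55 = 407
translate([221, 252, 407]) cube([2124, 293, 55]);
translate([221, 252, 0]) cube([58, 58, 407]);
translate([221, 487, 0]) cube([58, 58, 407]);
translate([2287, 252, 0]) cube([58, 58, 407]);
translate([2287, 487, 0]) cube([58, 58, 407]);


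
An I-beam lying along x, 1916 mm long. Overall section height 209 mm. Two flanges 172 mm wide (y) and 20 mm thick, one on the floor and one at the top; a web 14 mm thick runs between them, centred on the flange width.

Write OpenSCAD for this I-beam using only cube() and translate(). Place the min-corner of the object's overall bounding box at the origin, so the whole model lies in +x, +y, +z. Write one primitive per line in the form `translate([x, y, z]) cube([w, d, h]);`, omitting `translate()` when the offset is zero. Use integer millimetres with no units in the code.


cube([1916, 172, 20]);
translate([0, 79, 20]) cube([1916, 14, 169]);
translate([0, 0, 189]) cube([1916, 172, 20]);


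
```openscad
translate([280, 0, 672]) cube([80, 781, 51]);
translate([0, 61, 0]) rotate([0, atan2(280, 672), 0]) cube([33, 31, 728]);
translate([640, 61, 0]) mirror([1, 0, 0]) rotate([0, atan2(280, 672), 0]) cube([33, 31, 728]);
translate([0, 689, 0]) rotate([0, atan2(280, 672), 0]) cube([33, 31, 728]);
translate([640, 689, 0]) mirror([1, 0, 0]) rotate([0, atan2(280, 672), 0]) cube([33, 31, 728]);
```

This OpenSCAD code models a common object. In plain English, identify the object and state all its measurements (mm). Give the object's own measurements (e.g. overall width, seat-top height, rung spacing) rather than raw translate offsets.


A sawhorse. A 80×781×51 mm beam (x, y, z) sits on two A-frame leg pairs. Each pair is two raked legs of 33×31 mm section (31 mm along y) splaying symmetrically in x. Each leg rises 672 mm vertically over 280 mm of horizontal reach and is 728 mm long along its own axis. Every leg's outer bottom edge rests on the floor and its outer top edge meets a bottom edge of the beam — the left legs (tilting toward +x) meet the beam's −x bottom edge, the right legs (their mirror images, tilting toward −x) meet its +x bottom edge — so the leg tops tuck under the beam, the beam's underside is 672 mm above the floor, and the feet are 640 mm apart outside-to-outside with the beam centred between them. The two leg pairs are set in 61 mm from either end of the beam.


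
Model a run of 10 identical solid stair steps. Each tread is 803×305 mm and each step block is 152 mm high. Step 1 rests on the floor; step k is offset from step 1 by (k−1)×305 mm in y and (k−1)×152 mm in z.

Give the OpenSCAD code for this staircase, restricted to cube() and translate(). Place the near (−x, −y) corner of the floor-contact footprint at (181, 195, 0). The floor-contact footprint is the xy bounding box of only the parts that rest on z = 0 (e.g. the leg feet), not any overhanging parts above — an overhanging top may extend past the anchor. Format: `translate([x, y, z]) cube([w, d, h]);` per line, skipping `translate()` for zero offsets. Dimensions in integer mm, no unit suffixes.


translate([181, 195, 0]) cube([803, 305, 152]);
translate([181, 500, 152]) cube([803, 305, 152]);
translate([181, 805, 304]) cube([803, 305, 152]);
translate([181, 1110, 456]) cube([803, 305, 152]);
translate([181, 1415, 608]) cube([803, 305, 152]);
translate([181, 1720, 760]) cube([803, 305, 152]);
translate([181, 2025, 912]) cube([803, 305, 152]);
translate([181, 2330, 1064]) cube([803, 305, 152]);
translate([181, 2635, 1216]) cube([803, 305, 152]);
translate([181, 2940, 1368]) cube([803, 305, 152]);


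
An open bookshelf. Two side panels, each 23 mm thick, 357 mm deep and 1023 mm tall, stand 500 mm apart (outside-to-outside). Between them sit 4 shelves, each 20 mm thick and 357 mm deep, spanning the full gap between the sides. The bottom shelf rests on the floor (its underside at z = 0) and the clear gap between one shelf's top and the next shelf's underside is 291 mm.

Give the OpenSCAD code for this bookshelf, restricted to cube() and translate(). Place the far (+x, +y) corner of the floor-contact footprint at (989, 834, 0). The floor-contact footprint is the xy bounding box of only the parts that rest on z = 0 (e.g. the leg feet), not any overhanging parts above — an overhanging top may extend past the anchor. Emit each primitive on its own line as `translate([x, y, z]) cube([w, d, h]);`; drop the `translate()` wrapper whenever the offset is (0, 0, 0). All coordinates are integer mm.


translate([489, 477, 0]) cube([23, 357, 1023]);
translate([966, 477, 0]) cube([23, 357, 1023]);
translate([512, 477, 0]) cube([454, 357, 20]);
translate([512, 477, 311]) cube([454, 357, 20]);
translate([512, 477, 622]) cube([454, 357, 20]);
translate([512, 477, 933]) cube([454, 357, 20]);


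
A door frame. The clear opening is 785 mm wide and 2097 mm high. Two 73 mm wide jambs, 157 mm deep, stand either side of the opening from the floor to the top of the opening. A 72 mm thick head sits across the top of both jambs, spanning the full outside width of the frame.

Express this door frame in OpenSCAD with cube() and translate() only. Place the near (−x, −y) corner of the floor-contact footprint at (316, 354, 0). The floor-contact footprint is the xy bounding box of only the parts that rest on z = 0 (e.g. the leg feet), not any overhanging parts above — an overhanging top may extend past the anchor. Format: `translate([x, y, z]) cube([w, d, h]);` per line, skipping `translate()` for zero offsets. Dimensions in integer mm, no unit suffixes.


translate([316, 354, 0]) cube([73, 157, 2097]);
translate([1174, 354, 0]) cube([73, 157, 2097]);
translate([316, 354, 2097]) cube([931, 157, 72]);


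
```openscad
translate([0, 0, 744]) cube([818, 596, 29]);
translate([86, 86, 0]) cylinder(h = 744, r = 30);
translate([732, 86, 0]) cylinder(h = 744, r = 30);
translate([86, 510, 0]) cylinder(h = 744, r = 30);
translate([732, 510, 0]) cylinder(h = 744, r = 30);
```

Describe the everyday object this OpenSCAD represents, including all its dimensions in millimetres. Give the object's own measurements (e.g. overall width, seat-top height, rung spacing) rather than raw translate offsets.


A table: top 818 mm (x) × 596 mm (y), 29 mm thick, upper face at z = 773 mm, on four round legs of 60 mm diameter, each leg's bounding box inset 56 mm from the nearest pair of top edges from z = 0 to the bottom of the top.


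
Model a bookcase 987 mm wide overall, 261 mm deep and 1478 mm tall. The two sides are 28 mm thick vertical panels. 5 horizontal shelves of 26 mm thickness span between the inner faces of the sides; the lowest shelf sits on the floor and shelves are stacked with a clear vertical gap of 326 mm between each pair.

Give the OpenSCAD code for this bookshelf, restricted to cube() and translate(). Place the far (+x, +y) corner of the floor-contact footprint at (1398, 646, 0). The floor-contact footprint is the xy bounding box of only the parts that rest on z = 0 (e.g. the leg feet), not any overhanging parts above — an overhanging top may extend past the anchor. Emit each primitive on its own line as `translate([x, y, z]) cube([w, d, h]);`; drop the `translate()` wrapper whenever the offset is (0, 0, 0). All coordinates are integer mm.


translate([411, 385, 0]) cube([28, 261, 1478]);
translate([1370, 385, 0]) cube([28, 261, 1478]);
translate([439, 385, 0]) cube([931, 261, 26]);
translate([439, 385, 352]) cube([931, 261, 26]);
translate([439, 385, 704]) cube([931, 261, 26]);
translate([439, 385, 1056]) cube([931, 261, 26]);
translate([439, 385, 1408]) cube([931, 261, 26]);


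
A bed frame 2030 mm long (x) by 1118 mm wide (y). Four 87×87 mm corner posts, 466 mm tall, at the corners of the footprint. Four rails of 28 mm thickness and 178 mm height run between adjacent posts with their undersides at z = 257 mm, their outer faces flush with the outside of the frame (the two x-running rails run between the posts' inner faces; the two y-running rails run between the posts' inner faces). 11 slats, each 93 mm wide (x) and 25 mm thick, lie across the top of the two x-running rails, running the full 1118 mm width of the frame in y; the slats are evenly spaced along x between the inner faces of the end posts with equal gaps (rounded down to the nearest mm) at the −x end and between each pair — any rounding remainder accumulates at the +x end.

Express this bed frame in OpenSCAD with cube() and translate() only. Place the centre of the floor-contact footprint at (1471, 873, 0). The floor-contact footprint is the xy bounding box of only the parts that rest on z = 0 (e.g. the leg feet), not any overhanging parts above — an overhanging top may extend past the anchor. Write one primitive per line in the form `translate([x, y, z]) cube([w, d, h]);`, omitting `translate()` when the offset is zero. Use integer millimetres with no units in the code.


translate([456, 314, 0]) cube([87, 87, 466]);
translate([456, 1345, 0]) cube([87, 87, 466]);
translate([2399, 314, 0]) cube([87, 87, 466]);
translate([2399, 1345, 0]) cube([87, 87, 466]);
translate([543, 314, 257]) cube([1856, 28, 178]);
translate([543, 1404, 257]) cube([1856, 28, 178]);
translate([456, 401, 257]) cube([28, 944, 178]);
translate([2458, 401, 257]) cube([28, 944, 178]);
translate([612, 314, 435]) cube([93, 1118, 25]);
translate([774, 314, 435]) cube([93, 1118, 25]);
translate([936, 314, 435]) cube([93, 1118, 25]);
translate([1098, 314, 435]) cube([93, 1118, 25]);
translate([1260, 314, 435]) cube([93, 1118, 25]);
translate([1422, 314, 435]) cube([93, 1118, 25]);
translate([1584, 314, 435]) cube([93, 1118, 25]);
translate([1746, 314, 435]) cube([93, 1118, 25]);
translate([1908, 314, 435]) cube([93, 1118, 25]);
translate([2070, 314, 435]) cube([93, 1118, 25]);
translate([2232, 314, 435]) cube([93, 1118, 25]);


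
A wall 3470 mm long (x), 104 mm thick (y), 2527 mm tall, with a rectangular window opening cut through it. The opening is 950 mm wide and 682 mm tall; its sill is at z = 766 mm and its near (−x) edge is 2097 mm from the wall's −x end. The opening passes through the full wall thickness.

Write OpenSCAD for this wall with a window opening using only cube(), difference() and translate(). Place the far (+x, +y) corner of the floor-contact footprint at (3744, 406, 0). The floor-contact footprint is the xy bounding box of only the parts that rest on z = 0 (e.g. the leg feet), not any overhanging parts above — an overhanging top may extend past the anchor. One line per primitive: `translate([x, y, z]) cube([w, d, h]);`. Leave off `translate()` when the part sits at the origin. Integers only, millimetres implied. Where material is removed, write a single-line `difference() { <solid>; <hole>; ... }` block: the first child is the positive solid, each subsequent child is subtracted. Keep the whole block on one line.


difference() { translate([274, 302, 0]) cube([3470, 104, 2527]); translate([2371, 302, 766]) cube([950, 104, 682]); }


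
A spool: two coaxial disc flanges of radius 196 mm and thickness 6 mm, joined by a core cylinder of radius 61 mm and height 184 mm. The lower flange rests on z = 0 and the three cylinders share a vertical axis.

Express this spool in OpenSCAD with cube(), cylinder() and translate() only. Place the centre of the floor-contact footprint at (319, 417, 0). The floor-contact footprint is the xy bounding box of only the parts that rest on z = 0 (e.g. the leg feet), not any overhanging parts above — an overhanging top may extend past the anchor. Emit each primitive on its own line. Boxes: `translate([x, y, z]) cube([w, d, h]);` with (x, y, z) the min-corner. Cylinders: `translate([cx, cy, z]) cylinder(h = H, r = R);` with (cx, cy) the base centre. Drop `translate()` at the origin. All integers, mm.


translate([319, 417, 0]) cylinder(h = 6, r = 196);
translate([319, 417, 6]) cylinder(h = 184, r = 61);
translate([319, 417, 190]) cylinder(h = 6, r = 196);


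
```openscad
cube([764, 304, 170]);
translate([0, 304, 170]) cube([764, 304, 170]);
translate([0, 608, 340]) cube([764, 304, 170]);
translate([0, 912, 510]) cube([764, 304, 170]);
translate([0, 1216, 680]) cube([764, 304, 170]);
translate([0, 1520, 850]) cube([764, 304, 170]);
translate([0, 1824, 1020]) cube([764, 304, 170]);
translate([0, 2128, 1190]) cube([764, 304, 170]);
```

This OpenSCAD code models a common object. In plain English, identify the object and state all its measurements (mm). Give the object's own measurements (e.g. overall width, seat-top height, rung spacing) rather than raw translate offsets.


A straight staircase of 8 solid steps. Each step is 764 mm wide (x), 304 mm deep (y, the going) and 170 mm tall (the rise). The first step rests on the floor; each subsequent step sits one going further in +y and one rise higher in +z, directly behind and above the previous step with no overlap.


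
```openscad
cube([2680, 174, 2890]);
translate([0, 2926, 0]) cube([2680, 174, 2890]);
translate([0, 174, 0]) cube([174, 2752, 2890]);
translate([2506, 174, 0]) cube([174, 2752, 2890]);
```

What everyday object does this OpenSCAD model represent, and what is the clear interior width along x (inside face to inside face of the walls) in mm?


A house (or room) frame. The interior width is 2332 mm.

Four 2890 mm walls enclosing a rectangle with no floor or roof — a room or house frame. Outside width is 2680 mm and wall thickness is 174 mm, so the interior width is 2680 − 2 × 174 = 2332 mm.


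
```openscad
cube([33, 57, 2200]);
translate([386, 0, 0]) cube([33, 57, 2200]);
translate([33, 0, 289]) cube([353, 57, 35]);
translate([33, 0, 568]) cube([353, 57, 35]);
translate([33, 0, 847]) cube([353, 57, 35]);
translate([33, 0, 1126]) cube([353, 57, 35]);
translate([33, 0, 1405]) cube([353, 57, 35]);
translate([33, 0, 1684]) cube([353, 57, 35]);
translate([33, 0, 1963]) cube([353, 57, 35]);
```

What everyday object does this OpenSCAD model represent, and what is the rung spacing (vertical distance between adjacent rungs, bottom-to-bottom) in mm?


A ladder. The rung spacing is 279 mm.

Two tall 33×57 posts with 7 short bars between them — a ladder. Adjacent rungs sit at z = 289 and z = 568, so the spacing is 568 − 289 = 279 mm.


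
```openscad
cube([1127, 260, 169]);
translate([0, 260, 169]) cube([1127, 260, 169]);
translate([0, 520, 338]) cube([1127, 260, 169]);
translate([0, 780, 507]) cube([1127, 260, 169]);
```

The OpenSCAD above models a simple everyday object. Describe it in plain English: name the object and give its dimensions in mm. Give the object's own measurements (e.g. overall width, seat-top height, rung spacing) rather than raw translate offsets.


A straight staircase of 4 solid steps. Each step is 1127 mm wide (x), 260 mm deep (y, the going) and 169 mm tall (the rise). The first step rests on the floor; each subsequent step sits one going further in +y and one rise higher in +z, directly behind and above the previous step with no overlap.


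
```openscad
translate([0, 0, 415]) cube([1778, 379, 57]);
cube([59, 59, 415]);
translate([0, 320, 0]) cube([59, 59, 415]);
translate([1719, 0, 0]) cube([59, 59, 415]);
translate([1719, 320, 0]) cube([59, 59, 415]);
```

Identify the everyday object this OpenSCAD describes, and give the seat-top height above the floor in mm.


A bench. The seat-top height is 472 mm.

A long slab on four corner posts — a bench. The slab sits at z = 415 with thickness 57, so the top is 415 + 57 = 472 mm.


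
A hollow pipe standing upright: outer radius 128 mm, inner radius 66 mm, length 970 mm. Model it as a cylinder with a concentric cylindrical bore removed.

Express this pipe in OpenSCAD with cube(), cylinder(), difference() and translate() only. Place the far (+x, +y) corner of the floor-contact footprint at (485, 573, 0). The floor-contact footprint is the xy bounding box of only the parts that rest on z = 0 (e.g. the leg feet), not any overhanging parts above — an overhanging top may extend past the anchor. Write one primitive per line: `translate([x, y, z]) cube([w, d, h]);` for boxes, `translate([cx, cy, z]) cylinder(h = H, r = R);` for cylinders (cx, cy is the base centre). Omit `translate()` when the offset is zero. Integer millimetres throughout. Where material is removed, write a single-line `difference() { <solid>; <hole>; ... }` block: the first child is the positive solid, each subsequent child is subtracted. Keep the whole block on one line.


difference() { translate([357, 445, 0]) cylinder(h = 970, r = 128); translate([357, 445, 0]) cylinder(h = 970, r = 66); }


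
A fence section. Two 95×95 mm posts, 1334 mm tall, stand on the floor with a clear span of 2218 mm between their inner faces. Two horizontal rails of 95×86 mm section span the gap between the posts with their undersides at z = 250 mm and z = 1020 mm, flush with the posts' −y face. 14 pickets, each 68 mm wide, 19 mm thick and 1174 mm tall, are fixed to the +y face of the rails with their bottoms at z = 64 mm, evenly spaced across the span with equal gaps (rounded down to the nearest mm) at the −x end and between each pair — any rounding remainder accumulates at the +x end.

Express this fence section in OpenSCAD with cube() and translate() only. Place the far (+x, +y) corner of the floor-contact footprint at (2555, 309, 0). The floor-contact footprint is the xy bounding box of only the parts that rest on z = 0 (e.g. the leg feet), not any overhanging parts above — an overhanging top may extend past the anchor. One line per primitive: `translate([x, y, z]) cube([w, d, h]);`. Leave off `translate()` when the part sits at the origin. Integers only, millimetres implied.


translate([147, 214, 0]) cube([95, 95, 1334]);
translate([2460, 214, 0]) cube([95, 95, 1334]);
translate([242, 214, 250]) cube([2218, 95, 86]);
translate([242, 214, 1020]) cube([2218, 95, 86]);
translate([326, 309, 64]) cube([68, 19, 1174]);
translate([478, 309, 64]) cube([68, 19, 1174]);
translate([630, 309, 64]) cube([68, 19, 1174]);
translate([782, 309, 64]) cube([68, 19, 1174]);
translate([934, 309, 64]) cube([68, 19, 1174]);
translate([1086, 309, 64]) cube([68, 19, 1174]);
translate([1238, 309, 64]) cube([68, 19, 1174]);
translate([1390, 309, 64]) cube([68, 19, 1174]);
translate([1542, 309, 64]) cube([68, 19, 1174]);
translate([1694, 309, 64]) cube([68, 19, 1174]);
translate([1846, 309, 64]) cube([68, 19, 1174]);
translate([1998, 309, 64]) cube([68, 19, 1174]);
translate([2150, 309, 64]) cube([68, 19, 1174]);
translate([2302, 309, 64]) cube([68, 19, 1174]);


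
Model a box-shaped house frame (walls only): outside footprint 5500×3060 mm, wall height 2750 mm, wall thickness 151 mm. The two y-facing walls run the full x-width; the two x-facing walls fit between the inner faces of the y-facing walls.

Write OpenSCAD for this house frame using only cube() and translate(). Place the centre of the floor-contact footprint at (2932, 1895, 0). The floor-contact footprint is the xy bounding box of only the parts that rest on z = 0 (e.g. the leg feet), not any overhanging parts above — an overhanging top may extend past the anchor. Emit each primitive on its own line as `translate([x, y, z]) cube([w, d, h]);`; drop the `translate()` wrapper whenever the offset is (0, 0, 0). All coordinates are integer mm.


translate([182, 365, 0]) cube([5500, 151, 2750]);
translate([182, 3274, 0]) cube([5500, 151, 2750]);
translate([182, 516, 0]) cube([151, 2758, 2750]);
translate([5531, 516, 0]) cube([151, 2758, 2750]);


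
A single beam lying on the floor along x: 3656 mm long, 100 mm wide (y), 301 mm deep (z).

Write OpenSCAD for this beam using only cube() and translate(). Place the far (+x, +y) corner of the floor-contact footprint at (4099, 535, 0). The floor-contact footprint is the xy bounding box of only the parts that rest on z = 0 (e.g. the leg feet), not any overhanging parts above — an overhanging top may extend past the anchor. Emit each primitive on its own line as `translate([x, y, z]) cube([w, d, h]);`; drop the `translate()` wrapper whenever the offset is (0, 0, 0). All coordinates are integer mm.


translate([443, 435, 0]) cube([3656, 100, 301]);


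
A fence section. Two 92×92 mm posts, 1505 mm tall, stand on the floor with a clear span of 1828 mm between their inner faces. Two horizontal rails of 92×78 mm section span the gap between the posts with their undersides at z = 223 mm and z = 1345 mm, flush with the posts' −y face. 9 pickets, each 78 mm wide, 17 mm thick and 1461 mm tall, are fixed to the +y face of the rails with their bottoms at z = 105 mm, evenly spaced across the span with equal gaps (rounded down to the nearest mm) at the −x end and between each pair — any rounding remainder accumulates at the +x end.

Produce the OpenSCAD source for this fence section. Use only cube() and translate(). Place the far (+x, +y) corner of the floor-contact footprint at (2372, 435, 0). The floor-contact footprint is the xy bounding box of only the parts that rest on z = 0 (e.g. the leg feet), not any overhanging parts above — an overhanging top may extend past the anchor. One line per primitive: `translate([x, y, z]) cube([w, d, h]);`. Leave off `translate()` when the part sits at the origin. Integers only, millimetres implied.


translate([360, 343, 0]) cube([92, 92, 1505]);
translate([2280, 343, 0]) cube([92, 92, 1505]);
translate([452, 343, 223]) cube([1828, 92, 78]);
translate([452, 343, 1345]) cube([1828, 92, 78]);
translate([564, 435, 105]) cube([78, 17, 1461]);
translate([754, 435, 105]) cube([78, 17, 1461]);
translate([944, 435, 105]) cube([78, 17, 1461]);
translate([1134, 435, 105]) cube([78, 17, 1461]);
translate([1324, 435, 105]) cube([78, 17, 1461]);
translate([1514, 435, 105]) cube([78, 17, 1461]);
translate([1704, 435, 105]) cube([78, 17, 1461]);
translate([1894, 435, 105]) cube([78, 17, 1461]);
translate([2084, 435, 105]) cube([78, 17, 1461]);


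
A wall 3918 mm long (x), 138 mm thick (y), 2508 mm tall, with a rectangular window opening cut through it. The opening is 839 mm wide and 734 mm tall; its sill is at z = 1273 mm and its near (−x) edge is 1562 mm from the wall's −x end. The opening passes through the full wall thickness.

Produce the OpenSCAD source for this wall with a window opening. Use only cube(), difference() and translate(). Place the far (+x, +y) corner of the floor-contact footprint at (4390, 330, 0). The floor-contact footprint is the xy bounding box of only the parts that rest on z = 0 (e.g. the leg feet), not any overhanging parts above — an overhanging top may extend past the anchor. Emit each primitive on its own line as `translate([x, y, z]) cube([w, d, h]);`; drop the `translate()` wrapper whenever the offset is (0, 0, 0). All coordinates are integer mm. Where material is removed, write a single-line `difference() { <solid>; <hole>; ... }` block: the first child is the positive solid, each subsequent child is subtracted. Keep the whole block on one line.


difference() { translate([472, 192, 0]) cube([3918, 138, 2508]); translate([2034, 192, 1273]) cube([839, 138, 734]); }


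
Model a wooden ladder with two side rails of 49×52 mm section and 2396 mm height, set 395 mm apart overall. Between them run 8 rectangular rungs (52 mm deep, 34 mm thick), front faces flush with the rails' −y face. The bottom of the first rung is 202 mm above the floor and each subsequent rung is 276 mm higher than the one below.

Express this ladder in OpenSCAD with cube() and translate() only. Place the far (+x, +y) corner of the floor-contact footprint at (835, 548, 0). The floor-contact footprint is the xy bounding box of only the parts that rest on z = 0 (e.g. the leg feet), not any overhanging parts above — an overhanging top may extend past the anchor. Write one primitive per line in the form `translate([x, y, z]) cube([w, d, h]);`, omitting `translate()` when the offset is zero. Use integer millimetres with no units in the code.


// rung span = 395 - 2*49 = 297
// rung[k] z = 202 + k*276
translate([440, 496, 0]) cube([49, 52, 2396]);
translate([786, 496, 0]) cube([49, 52, 2396]);
translate([489, 496, 202]) cube([297, 52, 34]);
translate([489, 496, 478]) cube([297, 52, 34]);
translate([489, 496, 754]) cube([297, 52, 34]);
translate([489, 496, 1030]) cube([297, 52, 34]);
translate([489, 496, 1306]) cube([297, 52, 34]);
translate([489, 496, 1582]) cube([297, 52, 34]);
translate([489, 496, 1858]) cube([297, 52, 34]);
translate([489, 496, 2134]) cube([297, 52, 34]);


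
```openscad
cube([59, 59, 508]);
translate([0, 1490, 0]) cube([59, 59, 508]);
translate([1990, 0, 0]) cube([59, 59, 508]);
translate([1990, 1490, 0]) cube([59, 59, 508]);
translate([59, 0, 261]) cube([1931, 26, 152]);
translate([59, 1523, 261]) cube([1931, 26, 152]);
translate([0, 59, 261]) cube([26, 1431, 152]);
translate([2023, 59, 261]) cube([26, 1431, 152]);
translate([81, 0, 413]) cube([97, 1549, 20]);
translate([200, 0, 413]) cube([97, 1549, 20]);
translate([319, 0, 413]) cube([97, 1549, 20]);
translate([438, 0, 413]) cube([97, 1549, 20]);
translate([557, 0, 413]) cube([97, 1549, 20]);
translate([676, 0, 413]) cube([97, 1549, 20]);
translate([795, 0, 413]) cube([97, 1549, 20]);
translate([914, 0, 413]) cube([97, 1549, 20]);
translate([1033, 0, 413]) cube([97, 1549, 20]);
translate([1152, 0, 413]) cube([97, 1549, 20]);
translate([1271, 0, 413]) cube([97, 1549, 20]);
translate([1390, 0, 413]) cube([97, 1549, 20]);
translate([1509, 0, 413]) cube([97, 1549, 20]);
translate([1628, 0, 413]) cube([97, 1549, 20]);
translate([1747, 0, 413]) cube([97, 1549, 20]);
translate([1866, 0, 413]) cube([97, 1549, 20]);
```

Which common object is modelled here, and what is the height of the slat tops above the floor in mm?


A bed frame. The slat-top height is 433 mm.

Four posts, four rails, and a row of slats — a bed frame. Slats sit on the rails at z = 261 + 152 = 413; with slat thickness 20, the top is 433 mm.


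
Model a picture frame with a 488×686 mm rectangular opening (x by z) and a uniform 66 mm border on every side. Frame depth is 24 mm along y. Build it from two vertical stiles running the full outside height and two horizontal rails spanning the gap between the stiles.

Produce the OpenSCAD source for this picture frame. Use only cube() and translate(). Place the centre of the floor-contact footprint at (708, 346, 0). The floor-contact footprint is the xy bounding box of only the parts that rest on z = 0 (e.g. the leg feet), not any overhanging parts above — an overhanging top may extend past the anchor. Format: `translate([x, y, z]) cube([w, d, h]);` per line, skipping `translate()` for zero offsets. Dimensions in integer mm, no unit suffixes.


translate([398, 334, 0]) cube([66, 24, 818]);
translate([952, 334, 0]) cube([66, 24, 818]);
translate([464, 334, 0]) cube([488, 24, 66]);
translate([464, 334, 752]) cube([488, 24, 66]);


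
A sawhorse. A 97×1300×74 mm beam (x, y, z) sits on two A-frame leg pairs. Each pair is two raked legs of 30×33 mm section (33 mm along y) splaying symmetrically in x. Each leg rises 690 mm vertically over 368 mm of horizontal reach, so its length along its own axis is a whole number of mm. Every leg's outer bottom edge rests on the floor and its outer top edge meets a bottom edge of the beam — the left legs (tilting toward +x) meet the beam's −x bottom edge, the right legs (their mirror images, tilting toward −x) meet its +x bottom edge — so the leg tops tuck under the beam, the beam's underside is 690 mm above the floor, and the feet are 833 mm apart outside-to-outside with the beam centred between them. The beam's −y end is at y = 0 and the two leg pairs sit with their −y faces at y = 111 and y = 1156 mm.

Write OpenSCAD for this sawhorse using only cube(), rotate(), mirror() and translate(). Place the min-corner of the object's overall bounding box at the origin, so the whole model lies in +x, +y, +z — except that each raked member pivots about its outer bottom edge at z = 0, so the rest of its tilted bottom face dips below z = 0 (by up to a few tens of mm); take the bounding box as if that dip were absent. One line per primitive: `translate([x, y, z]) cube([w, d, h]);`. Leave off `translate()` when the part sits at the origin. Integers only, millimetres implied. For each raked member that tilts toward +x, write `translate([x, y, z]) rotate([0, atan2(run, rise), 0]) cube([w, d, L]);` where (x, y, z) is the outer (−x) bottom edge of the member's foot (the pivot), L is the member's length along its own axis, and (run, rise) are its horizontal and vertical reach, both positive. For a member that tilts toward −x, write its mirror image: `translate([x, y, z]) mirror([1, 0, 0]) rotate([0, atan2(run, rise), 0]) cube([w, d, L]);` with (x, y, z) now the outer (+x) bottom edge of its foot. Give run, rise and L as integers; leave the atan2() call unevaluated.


// leg length = √(368² + 690²) = 782
// right-leg outer foot x = 2·368 + 97 = 833
// beam min-corner = (368, 0, 690)
translate([368, 0, 690]) cube([97, 1300, 74]);
translate([0, 111, 0]) rotate([0, atan2(368, 690), 0]) cube([30, 33, 782]);
translate([833, 111, 0]) mirror([1, 0, 0]) rotate([0, atan2(368, 690), 0]) cube([30, 33, 782]);
translate([0, 1156, 0]) rotate([0, atan2(368, 690), 0]) cube([30, 33, 782]);
translate([833, 1156, 0]) mirror([1, 0, 0]) rotate([0, atan2(368, 690), 0]) cube([30, 33, 782]);


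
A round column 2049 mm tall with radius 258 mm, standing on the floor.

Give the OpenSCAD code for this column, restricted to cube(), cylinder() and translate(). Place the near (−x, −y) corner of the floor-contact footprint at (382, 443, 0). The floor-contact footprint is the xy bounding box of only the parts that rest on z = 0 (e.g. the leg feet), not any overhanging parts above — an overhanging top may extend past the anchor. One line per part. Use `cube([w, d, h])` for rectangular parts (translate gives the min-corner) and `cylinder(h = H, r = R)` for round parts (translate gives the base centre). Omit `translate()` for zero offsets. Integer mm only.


translate([640, 701, 0]) cylinder(h = 2049, r = 258);


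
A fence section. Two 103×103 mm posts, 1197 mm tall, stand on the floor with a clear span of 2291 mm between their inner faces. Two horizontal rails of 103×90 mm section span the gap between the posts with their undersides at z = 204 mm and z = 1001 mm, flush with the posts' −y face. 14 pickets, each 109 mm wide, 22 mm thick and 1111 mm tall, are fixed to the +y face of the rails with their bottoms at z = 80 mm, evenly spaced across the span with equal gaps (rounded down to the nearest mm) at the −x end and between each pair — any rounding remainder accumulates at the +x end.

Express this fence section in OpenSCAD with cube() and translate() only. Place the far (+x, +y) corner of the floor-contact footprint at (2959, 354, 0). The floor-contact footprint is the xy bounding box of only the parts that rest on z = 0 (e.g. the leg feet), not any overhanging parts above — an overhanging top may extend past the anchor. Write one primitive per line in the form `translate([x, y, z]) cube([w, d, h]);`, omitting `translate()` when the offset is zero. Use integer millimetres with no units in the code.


translate([462, 251, 0]) cube([103, 103, 1197]);
translate([2856, 251, 0]) cube([103, 103, 1197]);
translate([565, 251, 204]) cube([2291, 103, 90]);
translate([565, 251, 1001]) cube([2291, 103, 90]);
translate([616, 354, 80]) cube([109, 22, 1111]);
translate([776, 354, 80]) cube([109, 22, 1111]);
translate([936, 354, 80]) cube([109, 22, 1111]);
translate([1096, 354, 80]) cube([109, 22, 1111]);
translate([1256, 354, 80]) cube([109, 22, 1111]);
translate([1416, 354, 80]) cube([109, 22, 1111]);
translate([1576, 354, 80]) cube([109, 22, 1111]);
translate([1736, 354, 80]) cube([109, 22, 1111]);
translate([1896, 354, 80]) cube([109, 22, 1111]);
translate([2056, 354, 80]) cube([109, 22, 1111]);
translate([2216, 354, 80]) cube([109, 22, 1111]);
translate([2376, 354, 80]) cube([109, 22, 1111]);
translate([2536, 354, 80]) cube([109, 22, 1111]);
translate([2696, 354, 80]) cube([109, 22, 1111]);
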